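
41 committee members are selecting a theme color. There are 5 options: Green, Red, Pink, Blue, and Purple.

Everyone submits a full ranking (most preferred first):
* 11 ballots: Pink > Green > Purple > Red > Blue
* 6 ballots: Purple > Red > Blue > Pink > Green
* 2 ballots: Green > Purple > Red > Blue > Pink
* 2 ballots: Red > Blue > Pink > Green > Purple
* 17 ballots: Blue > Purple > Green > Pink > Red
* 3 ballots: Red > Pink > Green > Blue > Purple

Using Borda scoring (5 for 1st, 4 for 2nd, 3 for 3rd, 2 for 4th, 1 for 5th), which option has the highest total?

Purple

Green: 11×4 + 6×1 + 2×5 + 2×2 + 17×3 + 3×3 = 124
Red: 11×2 + 6×4 + 2×3 + 2×5 + 17×1 + 3×5 = 94
Pink: 11×5 + 6×2 + 2×1 + 2×3 + 17×2 + 3×4 = 121
Blue: 11×1 + 6×3 + 2×2 + 2×4 + 17×5 + 3×2 = 132
Purple: 11×3 + 6×5 + 2×4 + 2×1 + 17×4 + 3×1 = 144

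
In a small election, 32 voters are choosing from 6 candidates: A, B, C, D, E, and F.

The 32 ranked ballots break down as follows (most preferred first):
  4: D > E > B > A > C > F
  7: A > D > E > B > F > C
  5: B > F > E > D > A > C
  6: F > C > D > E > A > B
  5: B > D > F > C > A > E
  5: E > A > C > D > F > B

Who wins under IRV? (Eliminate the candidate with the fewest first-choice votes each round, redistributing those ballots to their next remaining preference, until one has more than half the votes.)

E

Round 1: A 7, B 10, C 0, D 4, E 5, F 6. C eliminated.
Round 2: A 7, B 10, D 4, E 5, F 6. D eliminated.
Round 3: A 7, B 10, E 9, F 6. F eliminated.
Round 4: A 7, B 10, E 15. A eliminated.
Round 5: B 10, E 22. E has a majority (≥17).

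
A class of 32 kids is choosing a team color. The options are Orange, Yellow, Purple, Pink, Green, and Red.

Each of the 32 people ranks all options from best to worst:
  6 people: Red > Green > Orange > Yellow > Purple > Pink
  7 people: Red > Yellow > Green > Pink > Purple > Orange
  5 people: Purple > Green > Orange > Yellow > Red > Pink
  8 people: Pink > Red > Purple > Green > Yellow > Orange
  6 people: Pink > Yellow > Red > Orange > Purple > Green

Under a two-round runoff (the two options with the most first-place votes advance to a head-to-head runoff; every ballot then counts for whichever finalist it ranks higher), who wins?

Red

Round 1 first-place votes: Orange 0, Yellow 0, Purple 5, Pink 14, Green 0, Red 13. Pink and Red advance.
Runoff: Pink is ranked above Red on 14 ballots, Red above Pink on 18.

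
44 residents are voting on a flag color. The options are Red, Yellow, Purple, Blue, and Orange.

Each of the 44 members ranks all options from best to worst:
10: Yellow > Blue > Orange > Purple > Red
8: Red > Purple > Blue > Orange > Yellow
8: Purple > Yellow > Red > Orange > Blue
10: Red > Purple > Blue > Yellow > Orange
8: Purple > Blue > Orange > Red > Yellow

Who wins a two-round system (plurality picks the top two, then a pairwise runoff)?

Purple

Round 1 first-place votes: Red 18, Yellow 10, Purple 16, Blue 0, Orange 0. Red and Purple advance.
Runoff: Red is ranked above Purple on 18 ballots, Purple above Red on 26.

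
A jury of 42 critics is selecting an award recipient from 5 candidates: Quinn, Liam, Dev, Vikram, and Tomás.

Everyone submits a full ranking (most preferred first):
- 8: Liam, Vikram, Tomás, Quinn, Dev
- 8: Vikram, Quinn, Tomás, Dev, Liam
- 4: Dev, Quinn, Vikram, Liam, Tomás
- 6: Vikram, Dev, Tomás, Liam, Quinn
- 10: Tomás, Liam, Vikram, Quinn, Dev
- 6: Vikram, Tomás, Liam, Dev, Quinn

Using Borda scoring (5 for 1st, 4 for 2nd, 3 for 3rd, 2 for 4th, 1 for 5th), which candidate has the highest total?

Vikram

Quinn: 8×2 + 8×4 + 4×4 + 6×1 + 10×2 + 6×1 = 96
Liam: 8×5 + 8×1 + 4×2 + 6×2 + 10×4 + 6×3 = 126
Dev: 8×1 + 8×2 + 4×5 + 6×4 + 10×1 + 6×2 = 90
Vikram: 8×4 + 8×5 + 4×3 + 6×5 + 10×3 + 6×5 = 174
Tomás: 8×3 + 8×3 + 4×1 + 6×3 + 10×5 + 6×4 = 144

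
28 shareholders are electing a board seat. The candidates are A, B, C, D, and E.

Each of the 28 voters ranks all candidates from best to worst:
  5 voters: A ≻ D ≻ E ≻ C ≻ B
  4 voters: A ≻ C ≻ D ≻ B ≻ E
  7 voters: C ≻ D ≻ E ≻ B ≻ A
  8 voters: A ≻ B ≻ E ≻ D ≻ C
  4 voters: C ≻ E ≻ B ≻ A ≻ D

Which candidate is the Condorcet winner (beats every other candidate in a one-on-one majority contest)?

A vs B: 17–11
A vs C: 17–11
A vs D: 21–7
A vs E: 17–11
A beats every other candidate.

A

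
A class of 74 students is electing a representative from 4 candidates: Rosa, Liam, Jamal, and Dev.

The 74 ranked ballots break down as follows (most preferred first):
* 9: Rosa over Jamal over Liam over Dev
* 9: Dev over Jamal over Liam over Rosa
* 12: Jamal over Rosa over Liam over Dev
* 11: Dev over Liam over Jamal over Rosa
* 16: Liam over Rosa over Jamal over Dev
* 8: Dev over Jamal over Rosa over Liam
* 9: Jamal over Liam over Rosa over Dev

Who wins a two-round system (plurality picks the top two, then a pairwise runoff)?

Jamal

Round 1 first-place votes: Rosa 9, Liam 16, Jamal 21, Dev 28. Dev and Jamal advance.
Runoff: Dev is ranked above Jamal on 28 ballots, Jamal above Dev on 46.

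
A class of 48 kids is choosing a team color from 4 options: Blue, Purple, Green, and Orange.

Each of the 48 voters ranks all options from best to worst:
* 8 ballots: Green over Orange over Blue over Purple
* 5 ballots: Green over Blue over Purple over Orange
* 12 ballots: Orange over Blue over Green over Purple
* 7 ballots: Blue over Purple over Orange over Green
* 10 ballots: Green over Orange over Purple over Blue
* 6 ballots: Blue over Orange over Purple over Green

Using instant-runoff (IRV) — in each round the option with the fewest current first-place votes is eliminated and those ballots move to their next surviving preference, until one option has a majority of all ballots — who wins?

Blue

Round 1: Blue 13, Purple 0, Green 23, Orange 12. Purple eliminated.
Round 2: Blue 13, Green 23, Orange 12. Orange eliminated.
Round 3: Blue 25, Green 23. Blue has a majority (≥25).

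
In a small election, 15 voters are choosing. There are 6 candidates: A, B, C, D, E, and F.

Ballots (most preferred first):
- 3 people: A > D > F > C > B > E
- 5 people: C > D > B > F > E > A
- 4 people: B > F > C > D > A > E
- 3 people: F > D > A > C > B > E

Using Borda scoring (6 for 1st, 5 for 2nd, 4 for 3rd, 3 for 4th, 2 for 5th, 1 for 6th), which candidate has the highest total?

A: 3×6 + 5×1 + 4×2 + 3×4 = 43
B: 3×2 + 5×4 + 4×6 + 3×2 = 56
C: 3×3 + 5×6 + 4×4 + 3×3 = 64
D: 3×5 + 5×5 + 4×3 + 3×5 = 67
E: 3×1 + 5×2 + 4×1 + 3×1 = 20
F: 3×4 + 5×3 + 4×5 + 3×6 = 65

D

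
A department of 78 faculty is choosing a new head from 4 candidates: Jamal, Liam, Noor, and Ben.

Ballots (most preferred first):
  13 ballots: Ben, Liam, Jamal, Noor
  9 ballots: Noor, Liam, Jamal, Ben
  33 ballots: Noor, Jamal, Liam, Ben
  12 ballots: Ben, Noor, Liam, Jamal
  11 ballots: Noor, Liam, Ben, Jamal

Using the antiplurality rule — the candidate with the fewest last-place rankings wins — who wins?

Last-place votes: Jamal 23, Liam 0, Noor 13, Ben 42.

Liam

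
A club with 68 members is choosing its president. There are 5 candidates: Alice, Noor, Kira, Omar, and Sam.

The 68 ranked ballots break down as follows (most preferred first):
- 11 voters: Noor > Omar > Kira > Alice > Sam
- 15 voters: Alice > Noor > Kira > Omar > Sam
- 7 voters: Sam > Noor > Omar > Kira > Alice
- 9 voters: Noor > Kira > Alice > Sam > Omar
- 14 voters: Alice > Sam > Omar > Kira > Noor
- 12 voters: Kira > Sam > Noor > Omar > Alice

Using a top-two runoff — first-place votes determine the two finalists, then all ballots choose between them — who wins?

Noor

Round 1 first-place votes: Alice 29, Noor 20, Kira 12, Omar 0, Sam 7. Alice and Noor advance.
Runoff: Alice is ranked above Noor on 29 ballots, Noor above Alice on 39.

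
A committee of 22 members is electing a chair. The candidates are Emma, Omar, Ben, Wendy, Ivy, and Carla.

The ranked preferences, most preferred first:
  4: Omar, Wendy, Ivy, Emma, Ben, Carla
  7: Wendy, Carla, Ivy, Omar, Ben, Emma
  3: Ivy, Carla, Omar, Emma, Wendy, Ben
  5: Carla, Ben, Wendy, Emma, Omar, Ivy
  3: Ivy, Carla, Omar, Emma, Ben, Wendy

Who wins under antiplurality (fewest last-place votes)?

Omar

Last-place votes: Emma 7, Omar 0, Ben 3, Wendy 3, Ivy 5, Carla 4.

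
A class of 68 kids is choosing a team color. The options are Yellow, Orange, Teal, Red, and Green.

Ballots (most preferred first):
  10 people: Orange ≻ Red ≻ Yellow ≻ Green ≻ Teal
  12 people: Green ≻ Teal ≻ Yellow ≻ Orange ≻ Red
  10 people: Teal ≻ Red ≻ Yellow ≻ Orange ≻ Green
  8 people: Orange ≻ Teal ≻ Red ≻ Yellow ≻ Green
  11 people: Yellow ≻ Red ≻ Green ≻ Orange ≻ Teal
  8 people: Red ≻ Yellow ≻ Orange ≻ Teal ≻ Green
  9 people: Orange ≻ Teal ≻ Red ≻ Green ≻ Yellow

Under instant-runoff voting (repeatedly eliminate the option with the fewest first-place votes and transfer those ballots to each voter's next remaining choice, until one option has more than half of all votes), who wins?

Round 1: Yellow 11, Orange 27, Teal 10, Red 8, Green 12. Red eliminated.
Round 2: Yellow 19, Orange 27, Teal 10, Green 12. Teal eliminated.
Round 3: Yellow 29, Orange 27, Green 12. Green eliminated.
Round 4: Yellow 41, Orange 27. Yellow has a majority (≥35).

Yellow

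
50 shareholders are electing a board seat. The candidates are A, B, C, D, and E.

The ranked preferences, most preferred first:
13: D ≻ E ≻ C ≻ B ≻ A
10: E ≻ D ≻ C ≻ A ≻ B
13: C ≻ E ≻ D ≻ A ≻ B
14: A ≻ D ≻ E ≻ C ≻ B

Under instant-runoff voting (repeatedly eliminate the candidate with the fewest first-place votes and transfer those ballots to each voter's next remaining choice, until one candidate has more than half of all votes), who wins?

D

Round 1: A 14, B 0, C 13, D 13, E 10. B eliminated.
Round 2: A 14, C 13, D 13, E 10. E eliminated.
Round 3: A 14, C 13, D 23. C eliminated.
Round 4: A 14, D 36. D has a majority (≥26).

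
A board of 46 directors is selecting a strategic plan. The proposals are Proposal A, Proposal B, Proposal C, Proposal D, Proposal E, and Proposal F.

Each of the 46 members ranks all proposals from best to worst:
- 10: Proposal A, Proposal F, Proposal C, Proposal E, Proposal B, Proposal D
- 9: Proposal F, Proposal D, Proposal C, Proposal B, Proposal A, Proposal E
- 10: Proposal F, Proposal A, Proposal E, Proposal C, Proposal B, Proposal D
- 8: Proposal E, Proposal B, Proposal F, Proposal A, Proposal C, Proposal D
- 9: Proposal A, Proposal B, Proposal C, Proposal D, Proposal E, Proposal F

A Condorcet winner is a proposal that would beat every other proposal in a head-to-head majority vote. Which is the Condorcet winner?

Proposal F

Proposal F vs Proposal A: 27–19
Proposal F vs Proposal B: 29–17
Proposal F vs Proposal C: 37–9
Proposal F vs Proposal D: 37–9
Proposal F vs Proposal E: 29–17
Proposal F beats every other proposal.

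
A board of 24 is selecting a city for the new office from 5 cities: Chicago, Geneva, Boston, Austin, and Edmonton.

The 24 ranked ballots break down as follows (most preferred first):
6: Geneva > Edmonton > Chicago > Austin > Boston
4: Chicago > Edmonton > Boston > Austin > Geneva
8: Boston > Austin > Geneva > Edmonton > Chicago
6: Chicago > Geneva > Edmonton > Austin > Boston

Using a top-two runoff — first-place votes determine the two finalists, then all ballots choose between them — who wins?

Chicago

Round 1 first-place votes: Chicago 10, Geneva 6, Boston 8, Austin 0, Edmonton 0. Chicago and Boston advance.
Runoff: Chicago is ranked above Boston on 16 ballots, Boston above Chicago on 8.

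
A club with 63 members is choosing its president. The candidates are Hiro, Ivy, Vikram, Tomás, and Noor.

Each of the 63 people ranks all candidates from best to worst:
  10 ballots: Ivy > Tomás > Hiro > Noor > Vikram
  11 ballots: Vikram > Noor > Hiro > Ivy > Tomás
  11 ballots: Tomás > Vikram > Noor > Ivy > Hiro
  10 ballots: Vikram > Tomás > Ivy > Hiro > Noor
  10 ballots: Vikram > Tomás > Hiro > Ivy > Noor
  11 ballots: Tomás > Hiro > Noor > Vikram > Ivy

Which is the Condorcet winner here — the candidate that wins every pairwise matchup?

Tomás

Tomás vs Hiro: 52–11
Tomás vs Ivy: 42–21
Tomás vs Vikram: 32–31
Tomás vs Noor: 52–11
Tomás beats every other candidate.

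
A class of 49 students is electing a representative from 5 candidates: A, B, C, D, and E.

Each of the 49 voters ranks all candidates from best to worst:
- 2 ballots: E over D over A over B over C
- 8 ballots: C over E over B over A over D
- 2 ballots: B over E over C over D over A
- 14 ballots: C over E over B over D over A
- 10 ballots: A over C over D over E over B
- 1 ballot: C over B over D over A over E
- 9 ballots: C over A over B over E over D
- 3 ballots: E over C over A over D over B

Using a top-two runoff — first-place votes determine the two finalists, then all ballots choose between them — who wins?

Round 1 first-place votes: A 10, B 2, C 32, D 0, E 5. C and A advance.
Runoff: C is ranked above A on 37 ballots, A above C on 12.

C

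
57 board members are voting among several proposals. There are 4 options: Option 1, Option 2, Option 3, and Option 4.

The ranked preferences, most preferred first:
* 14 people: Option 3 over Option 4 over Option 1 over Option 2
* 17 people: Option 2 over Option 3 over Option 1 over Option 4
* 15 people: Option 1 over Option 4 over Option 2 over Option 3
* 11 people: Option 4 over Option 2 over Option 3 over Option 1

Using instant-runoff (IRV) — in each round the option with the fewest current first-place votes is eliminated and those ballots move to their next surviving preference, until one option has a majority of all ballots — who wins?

Round 1: Option 1 15, Option 2 17, Option 3 14, Option 4 11. Option 4 eliminated.
Round 2: Option 1 15, Option 2 28, Option 3 14. Option 3 eliminated.
Round 3: Option 1 29, Option 2 28. Option 1 has a majority (≥29).

Option 1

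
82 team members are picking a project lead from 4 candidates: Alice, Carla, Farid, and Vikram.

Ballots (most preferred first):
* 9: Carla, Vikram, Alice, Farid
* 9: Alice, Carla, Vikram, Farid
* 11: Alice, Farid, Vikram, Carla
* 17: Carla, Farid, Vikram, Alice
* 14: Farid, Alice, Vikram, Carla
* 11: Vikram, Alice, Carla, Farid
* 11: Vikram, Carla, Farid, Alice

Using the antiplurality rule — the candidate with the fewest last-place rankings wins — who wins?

Last-place votes: Alice 28, Carla 25, Farid 29, Vikram 0.

Vikram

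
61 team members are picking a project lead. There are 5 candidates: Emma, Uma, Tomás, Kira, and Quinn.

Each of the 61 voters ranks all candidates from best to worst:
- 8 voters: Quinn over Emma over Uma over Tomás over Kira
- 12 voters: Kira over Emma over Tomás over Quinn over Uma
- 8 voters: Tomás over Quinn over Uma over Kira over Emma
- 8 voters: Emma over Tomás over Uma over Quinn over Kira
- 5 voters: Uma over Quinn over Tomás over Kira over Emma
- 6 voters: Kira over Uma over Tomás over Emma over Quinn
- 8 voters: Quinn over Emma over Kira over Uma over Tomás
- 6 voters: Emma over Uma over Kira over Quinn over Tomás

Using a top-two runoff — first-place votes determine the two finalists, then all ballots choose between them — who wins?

Round 1 first-place votes: Emma 14, Uma 5, Tomás 8, Kira 18, Quinn 16. Kira and Quinn advance.
Runoff: Kira is ranked above Quinn on 24 ballots, Quinn above Kira on 37.

Quinn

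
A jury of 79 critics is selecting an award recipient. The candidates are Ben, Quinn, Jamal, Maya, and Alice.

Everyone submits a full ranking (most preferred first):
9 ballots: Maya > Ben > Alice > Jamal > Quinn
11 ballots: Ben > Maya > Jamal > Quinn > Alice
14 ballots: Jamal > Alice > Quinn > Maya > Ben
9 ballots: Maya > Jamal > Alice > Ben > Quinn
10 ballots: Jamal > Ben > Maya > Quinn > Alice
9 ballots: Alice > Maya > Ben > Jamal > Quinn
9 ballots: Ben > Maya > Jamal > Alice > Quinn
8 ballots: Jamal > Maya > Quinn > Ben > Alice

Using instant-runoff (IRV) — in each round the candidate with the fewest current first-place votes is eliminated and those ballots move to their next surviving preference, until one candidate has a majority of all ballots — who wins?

Maya

Round 1: Ben 20, Quinn 0, Jamal 32, Maya 18, Alice 9. Quinn eliminated.
Round 2: Ben 20, Jamal 32, Maya 18, Alice 9. Alice eliminated.
Round 3: Ben 20, Jamal 32, Maya 27. Ben eliminated.
Round 4: Jamal 32, Maya 47. Maya has a majority (≥40).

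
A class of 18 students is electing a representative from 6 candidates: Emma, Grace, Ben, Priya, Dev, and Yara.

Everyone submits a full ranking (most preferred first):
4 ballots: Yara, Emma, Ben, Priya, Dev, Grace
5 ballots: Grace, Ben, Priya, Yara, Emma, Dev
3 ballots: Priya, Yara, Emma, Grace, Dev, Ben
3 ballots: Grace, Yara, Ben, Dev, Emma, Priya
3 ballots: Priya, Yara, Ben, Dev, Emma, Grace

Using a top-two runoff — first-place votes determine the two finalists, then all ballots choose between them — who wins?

Round 1 first-place votes: Emma 0, Grace 8, Ben 0, Priya 6, Dev 0, Yara 4. Grace and Priya advance.
Runoff: Grace is ranked above Priya on 8 ballots, Priya above Grace on 10.

Priya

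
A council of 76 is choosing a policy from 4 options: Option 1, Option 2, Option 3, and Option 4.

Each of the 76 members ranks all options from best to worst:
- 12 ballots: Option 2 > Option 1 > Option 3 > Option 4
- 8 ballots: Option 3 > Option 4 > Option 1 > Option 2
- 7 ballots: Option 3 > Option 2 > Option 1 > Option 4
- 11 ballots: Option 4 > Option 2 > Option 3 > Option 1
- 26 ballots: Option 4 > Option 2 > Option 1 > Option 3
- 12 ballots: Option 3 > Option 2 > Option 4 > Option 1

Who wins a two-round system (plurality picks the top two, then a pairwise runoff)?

Option 3

Round 1 first-place votes: Option 1 0, Option 2 12, Option 3 27, Option 4 37. Option 4 and Option 3 advance.
Runoff: Option 4 is ranked above Option 3 on 37 ballots, Option 3 above Option 4 on 39.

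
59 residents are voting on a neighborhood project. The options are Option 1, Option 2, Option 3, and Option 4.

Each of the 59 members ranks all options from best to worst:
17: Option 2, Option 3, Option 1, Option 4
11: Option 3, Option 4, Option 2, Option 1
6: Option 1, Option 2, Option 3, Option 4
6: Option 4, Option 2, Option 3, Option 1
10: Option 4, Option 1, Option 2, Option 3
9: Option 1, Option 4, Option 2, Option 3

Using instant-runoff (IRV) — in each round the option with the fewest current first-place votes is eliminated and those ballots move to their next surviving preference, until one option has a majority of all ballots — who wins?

Round 1: Option 1 15, Option 2 17, Option 3 11, Option 4 16. Option 3 eliminated.
Round 2: Option 1 15, Option 2 17, Option 4 27. Option 1 eliminated.
Round 3: Option 2 23, Option 4 36. Option 4 has a majority (≥30).

Option 4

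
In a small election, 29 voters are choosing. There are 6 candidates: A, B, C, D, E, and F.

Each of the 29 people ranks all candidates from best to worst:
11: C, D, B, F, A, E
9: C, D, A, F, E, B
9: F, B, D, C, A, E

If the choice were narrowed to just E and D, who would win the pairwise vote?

D

E is ranked above D on 0 ballots; D above E on 29.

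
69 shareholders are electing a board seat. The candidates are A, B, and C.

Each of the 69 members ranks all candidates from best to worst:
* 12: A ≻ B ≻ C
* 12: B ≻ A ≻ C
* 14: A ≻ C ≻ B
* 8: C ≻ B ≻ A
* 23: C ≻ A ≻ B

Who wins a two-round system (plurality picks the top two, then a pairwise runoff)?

Round 1 first-place votes: A 26, B 12, C 31. C and A advance.
Runoff: C is ranked above A on 31 ballots, A above C on 38.

A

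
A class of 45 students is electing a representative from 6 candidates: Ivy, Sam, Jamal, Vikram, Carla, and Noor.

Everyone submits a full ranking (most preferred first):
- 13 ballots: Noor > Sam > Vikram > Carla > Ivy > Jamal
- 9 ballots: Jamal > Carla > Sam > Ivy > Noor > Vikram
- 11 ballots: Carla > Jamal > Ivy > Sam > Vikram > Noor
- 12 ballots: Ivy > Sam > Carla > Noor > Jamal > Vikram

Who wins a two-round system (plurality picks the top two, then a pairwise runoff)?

Ivy

Round 1 first-place votes: Ivy 12, Sam 0, Jamal 9, Vikram 0, Carla 11, Noor 13. Noor and Ivy advance.
Runoff: Noor is ranked above Ivy on 13 ballots, Ivy above Noor on 32.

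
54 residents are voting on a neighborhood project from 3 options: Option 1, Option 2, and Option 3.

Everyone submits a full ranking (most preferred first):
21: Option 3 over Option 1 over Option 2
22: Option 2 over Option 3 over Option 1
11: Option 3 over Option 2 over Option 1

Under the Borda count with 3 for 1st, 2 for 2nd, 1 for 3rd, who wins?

Option 1: 21×2 + 22×1 + 11×1 = 75
Option 2: 21×1 + 22×3 + 11×2 = 109
Option 3: 21×3 + 22×2 + 11×3 = 140

Option 3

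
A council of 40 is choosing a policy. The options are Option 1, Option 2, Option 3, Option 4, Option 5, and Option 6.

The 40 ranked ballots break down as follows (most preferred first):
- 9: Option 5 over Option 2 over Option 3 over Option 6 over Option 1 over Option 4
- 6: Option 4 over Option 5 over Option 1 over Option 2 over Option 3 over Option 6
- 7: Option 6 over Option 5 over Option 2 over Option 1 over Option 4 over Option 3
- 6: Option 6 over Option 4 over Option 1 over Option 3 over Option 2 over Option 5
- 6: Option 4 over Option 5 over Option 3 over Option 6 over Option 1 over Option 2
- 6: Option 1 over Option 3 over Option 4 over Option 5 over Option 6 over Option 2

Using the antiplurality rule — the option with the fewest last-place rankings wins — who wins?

Option 1

Last-place votes: Option 1 0, Option 2 12, Option 3 7, Option 4 9, Option 5 6, Option 6 6.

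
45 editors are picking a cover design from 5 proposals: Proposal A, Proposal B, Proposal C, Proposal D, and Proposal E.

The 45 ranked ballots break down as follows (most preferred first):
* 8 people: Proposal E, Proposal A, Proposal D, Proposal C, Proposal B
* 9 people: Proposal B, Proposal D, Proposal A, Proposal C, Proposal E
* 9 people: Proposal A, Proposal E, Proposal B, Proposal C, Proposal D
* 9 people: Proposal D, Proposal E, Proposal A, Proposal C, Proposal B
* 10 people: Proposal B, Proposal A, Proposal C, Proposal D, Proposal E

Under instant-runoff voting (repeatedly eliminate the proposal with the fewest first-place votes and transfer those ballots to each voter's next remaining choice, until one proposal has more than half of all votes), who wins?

Round 1: Proposal A 9, Proposal B 19, Proposal C 0, Proposal D 9, Proposal E 8. Proposal C eliminated.
Round 2: Proposal A 9, Proposal B 19, Proposal D 9, Proposal E 8. Proposal E eliminated.
Round 3: Proposal A 17, Proposal B 19, Proposal D 9. Proposal D eliminated.
Round 4: Proposal A 26, Proposal B 19. Proposal A has a majority (≥23).

Proposal A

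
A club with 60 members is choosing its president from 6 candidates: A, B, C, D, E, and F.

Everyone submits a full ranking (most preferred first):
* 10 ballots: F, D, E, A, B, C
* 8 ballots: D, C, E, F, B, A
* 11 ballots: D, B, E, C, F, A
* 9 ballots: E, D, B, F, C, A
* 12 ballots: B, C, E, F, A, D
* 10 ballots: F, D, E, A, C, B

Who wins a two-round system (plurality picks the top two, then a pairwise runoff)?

F

Round 1 first-place votes: A 0, B 12, C 0, D 19, E 9, F 20. F and D advance.
Runoff: F is ranked above D on 32 ballots, D above F on 28.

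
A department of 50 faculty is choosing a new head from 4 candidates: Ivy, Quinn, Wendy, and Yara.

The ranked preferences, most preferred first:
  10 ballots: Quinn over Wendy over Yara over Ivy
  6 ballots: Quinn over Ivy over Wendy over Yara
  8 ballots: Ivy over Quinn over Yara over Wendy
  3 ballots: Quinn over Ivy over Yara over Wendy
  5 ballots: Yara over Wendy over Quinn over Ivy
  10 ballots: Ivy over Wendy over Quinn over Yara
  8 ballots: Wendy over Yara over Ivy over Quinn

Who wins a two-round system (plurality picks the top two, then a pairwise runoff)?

Round 1 first-place votes: Ivy 18, Quinn 19, Wendy 8, Yara 5. Quinn and Ivy advance.
Runoff: Quinn is ranked above Ivy on 24 ballots, Ivy above Quinn on 26.

Ivy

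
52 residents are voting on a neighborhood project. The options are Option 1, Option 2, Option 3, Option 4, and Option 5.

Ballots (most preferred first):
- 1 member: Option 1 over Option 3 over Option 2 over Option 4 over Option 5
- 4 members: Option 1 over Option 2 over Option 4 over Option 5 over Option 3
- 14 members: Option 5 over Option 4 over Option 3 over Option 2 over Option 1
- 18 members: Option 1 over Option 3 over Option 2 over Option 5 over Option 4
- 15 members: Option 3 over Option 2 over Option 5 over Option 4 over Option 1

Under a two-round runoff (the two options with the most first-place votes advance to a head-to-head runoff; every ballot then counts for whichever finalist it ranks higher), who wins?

Round 1 first-place votes: Option 1 23, Option 2 0, Option 3 15, Option 4 0, Option 5 14. Option 1 and Option 3 advance.
Runoff: Option 1 is ranked above Option 3 on 23 ballots, Option 3 above Option 1 on 29.

Option 3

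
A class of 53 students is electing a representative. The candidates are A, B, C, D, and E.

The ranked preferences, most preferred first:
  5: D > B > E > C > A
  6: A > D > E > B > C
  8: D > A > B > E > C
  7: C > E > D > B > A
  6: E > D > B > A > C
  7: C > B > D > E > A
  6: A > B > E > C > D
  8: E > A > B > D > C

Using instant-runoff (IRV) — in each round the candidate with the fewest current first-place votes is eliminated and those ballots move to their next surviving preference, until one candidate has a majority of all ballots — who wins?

E

Round 1: A 12, B 0, C 14, D 13, E 14. B eliminated.
Round 2: A 12, C 14, D 13, E 14. A eliminated.
Round 3: C 14, D 19, E 20. C eliminated.
Round 4: D 26, E 27. E has a majority (≥27).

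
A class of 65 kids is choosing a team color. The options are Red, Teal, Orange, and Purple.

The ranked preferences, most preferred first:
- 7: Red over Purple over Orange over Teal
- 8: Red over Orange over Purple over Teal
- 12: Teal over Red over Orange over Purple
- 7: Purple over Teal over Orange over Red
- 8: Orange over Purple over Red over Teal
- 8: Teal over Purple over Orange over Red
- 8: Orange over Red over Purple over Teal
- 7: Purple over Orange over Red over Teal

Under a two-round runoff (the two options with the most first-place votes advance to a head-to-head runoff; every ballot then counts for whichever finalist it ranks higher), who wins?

Round 1 first-place votes: Red 15, Teal 20, Orange 16, Purple 14. Teal and Orange advance.
Runoff: Teal is ranked above Orange on 27 ballots, Orange above Teal on 38.

Orange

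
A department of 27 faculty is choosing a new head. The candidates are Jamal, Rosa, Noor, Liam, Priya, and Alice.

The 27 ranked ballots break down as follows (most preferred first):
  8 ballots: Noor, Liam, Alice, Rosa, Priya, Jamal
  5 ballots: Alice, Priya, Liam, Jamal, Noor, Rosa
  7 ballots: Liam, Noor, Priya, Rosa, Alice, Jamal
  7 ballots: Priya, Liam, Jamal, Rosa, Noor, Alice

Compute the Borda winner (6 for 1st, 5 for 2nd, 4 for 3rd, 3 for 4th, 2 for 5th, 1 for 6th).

Liam

Jamal: 8×1 + 5×3 + 7×1 + 7×4 = 58
Rosa: 8×3 + 5×1 + 7×3 + 7×3 = 71
Noor: 8×6 + 5×2 + 7×5 + 7×2 = 107
Liam: 8×5 + 5×4 + 7×6 + 7×5 = 137
Priya: 8×2 + 5×5 + 7×4 + 7×6 = 111
Alice: 8×4 + 5×6 + 7×2 + 7×1 = 83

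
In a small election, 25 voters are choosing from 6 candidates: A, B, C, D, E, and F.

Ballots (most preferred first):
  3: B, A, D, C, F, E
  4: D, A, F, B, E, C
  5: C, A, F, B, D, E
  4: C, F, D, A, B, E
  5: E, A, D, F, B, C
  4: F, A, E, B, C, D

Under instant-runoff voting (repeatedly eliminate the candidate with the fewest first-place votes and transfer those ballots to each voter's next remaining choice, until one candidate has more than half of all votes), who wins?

E

Round 1: A 0, B 3, C 9, D 4, E 5, F 4. A eliminated.
Round 2: B 3, C 9, D 4, E 5, F 4. B eliminated.
Round 3: C 9, D 7, E 5, F 4. F eliminated.
Round 4: C 9, D 7, E 9. D eliminated.
Round 5: C 12, E 13. E has a majority (≥13).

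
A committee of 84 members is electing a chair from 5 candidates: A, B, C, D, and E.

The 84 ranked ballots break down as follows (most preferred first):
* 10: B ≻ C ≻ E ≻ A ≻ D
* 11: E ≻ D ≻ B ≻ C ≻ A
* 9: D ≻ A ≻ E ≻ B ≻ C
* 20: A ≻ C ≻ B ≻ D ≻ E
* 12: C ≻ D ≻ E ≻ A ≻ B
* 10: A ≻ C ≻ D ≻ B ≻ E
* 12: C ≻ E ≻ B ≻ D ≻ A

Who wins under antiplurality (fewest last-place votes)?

Last-place votes: A 23, B 12, C 9, D 10, E 30.

C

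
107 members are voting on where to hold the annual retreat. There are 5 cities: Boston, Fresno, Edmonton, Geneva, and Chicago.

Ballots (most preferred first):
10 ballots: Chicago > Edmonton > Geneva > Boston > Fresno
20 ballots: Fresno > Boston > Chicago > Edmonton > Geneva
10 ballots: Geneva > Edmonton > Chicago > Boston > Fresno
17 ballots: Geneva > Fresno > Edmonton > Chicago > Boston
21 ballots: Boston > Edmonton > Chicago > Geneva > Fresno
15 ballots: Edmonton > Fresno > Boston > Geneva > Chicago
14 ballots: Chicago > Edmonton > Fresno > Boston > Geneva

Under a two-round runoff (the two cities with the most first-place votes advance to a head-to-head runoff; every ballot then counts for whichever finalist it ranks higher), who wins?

Chicago

Round 1 first-place votes: Boston 21, Fresno 20, Edmonton 15, Geneva 27, Chicago 24. Geneva and Chicago advance.
Runoff: Geneva is ranked above Chicago on 42 ballots, Chicago above Geneva on 65.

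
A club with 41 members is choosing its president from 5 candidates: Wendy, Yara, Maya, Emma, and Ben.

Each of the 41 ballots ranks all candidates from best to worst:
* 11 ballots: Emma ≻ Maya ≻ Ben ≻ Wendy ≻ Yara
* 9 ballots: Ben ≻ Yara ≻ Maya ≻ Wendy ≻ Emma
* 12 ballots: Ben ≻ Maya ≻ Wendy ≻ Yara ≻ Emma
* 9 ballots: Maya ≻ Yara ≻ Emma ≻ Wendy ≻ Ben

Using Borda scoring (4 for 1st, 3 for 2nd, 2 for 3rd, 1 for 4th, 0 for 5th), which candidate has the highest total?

Maya

Wendy: 11×1 + 9×1 + 12×2 + 9×1 = 53
Yara: 11×0 + 9×3 + 12×1 + 9×3 = 66
Maya: 11×3 + 9×2 + 12×3 + 9×4 = 123
Emma: 11×4 + 9×0 + 12×0 + 9×2 = 62
Ben: 11×2 + 9×4 + 12×4 + 9×0 = 106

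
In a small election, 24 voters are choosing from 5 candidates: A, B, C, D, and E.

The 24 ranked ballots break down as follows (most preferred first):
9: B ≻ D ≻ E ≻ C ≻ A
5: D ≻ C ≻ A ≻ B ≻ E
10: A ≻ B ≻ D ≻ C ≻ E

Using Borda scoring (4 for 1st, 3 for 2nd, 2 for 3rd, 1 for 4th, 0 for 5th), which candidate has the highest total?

B

A: 9×0 + 5×2 + 10×4 = 50
B: 9×4 + 5×1 + 10×3 = 71
C: 9×1 + 5×3 + 10×1 = 34
D: 9×3 + 5×4 + 10×2 = 67
E: 9×2 + 5×0 + 10×0 = 18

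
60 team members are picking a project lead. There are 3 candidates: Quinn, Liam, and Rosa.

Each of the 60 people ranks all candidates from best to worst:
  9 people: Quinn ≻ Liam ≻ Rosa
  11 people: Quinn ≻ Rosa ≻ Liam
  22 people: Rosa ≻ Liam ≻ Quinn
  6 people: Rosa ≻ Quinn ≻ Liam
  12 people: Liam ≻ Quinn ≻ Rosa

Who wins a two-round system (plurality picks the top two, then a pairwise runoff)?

Quinn

Round 1 first-place votes: Quinn 20, Liam 12, Rosa 28. Rosa and Quinn advance.
Runoff: Rosa is ranked above Quinn on 28 ballots, Quinn above Rosa on 32.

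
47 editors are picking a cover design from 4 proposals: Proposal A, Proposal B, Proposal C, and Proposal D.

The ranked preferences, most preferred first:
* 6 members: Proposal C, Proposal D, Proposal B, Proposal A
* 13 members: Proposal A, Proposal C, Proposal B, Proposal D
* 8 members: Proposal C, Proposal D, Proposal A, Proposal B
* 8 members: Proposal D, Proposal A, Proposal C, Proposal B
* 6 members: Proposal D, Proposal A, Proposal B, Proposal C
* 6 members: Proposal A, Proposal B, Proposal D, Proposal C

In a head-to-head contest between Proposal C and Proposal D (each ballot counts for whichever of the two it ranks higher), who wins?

Proposal C

Proposal C is ranked above Proposal D on 27 ballots; Proposal D above Proposal C on 20.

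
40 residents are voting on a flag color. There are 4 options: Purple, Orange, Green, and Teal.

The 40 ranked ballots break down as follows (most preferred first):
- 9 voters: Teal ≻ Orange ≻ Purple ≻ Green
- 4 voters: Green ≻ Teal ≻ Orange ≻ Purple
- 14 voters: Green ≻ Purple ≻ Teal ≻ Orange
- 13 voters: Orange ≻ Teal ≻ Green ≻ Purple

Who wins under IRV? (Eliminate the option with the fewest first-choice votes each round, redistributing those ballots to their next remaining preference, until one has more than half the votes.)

Orange

Round 1: Purple 0, Orange 13, Green 18, Teal 9. Purple eliminated.
Round 2: Orange 13, Green 18, Teal 9. Teal eliminated.
Round 3: Orange 22, Green 18. Orange has a majority (≥21).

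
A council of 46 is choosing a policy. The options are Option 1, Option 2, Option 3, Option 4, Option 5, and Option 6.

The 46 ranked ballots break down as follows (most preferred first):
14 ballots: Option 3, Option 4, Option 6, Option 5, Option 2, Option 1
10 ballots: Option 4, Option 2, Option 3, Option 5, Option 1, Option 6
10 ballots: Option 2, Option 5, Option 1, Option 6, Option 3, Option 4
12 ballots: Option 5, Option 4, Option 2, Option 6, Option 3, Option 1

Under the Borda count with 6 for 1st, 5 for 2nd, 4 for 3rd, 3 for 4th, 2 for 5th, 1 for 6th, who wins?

Option 4

Option 1: 14×1 + 10×2 + 10×4 + 12×1 = 86
Option 2: 14×2 + 10×5 + 10×6 + 12×4 = 186
Option 3: 14×6 + 10×4 + 10×2 + 12×2 = 168
Option 4: 14×5 + 10×6 + 10×1 + 12×5 = 200
Option 5: 14×3 + 10×3 + 10×5 + 12×6 = 194
Option 6: 14×4 + 10×1 + 10×3 + 12×3 = 132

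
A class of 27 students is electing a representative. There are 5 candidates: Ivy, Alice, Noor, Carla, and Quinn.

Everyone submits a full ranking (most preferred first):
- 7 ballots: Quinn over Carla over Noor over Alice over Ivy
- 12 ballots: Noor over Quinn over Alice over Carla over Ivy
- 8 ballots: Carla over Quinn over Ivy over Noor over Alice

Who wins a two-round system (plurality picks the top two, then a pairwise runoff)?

Round 1 first-place votes: Ivy 0, Alice 0, Noor 12, Carla 8, Quinn 7. Noor and Carla advance.
Runoff: Noor is ranked above Carla on 12 ballots, Carla above Noor on 15.

Carla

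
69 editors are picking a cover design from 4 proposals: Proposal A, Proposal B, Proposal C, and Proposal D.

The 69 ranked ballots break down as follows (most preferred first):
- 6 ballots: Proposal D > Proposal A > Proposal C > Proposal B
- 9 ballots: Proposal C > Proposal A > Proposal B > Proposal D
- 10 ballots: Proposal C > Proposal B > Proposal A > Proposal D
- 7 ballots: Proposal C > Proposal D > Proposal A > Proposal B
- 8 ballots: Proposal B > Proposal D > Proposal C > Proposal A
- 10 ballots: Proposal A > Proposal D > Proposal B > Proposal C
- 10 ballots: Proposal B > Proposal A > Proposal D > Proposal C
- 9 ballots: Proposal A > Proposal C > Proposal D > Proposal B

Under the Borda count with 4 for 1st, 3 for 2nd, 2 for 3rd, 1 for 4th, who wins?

Proposal A

Proposal A: 6×3 + 9×3 + 10×2 + 7×2 + 8×1 + 10×4 + 10×3 + 9×4 = 193
Proposal B: 6×1 + 9×2 + 10×3 + 7×1 + 8×4 + 10×2 + 10×4 + 9×1 = 162
Proposal C: 6×2 + 9×4 + 10×4 + 7×4 + 8×2 + 10×1 + 10×1 + 9×3 = 179
Proposal D: 6×4 + 9×1 + 10×1 + 7×3 + 8×3 + 10×3 + 10×2 + 9×2 = 156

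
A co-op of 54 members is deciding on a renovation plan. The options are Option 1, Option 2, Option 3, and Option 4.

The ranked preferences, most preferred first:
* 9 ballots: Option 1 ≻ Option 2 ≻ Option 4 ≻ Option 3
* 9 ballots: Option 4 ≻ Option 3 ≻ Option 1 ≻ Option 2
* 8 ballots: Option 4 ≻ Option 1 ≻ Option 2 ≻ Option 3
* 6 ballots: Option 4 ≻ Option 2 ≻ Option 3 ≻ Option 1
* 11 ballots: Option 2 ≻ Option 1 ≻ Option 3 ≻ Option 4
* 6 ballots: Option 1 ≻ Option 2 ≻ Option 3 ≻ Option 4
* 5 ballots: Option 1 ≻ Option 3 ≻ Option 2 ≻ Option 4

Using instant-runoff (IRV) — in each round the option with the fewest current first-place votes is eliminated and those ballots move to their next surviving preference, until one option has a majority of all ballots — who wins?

Option 1

Round 1: Option 1 20, Option 2 11, Option 3 0, Option 4 23. Option 3 eliminated.
Round 2: Option 1 20, Option 2 11, Option 4 23. Option 2 eliminated.
Round 3: Option 1 31, Option 4 23. Option 1 has a majority (≥28).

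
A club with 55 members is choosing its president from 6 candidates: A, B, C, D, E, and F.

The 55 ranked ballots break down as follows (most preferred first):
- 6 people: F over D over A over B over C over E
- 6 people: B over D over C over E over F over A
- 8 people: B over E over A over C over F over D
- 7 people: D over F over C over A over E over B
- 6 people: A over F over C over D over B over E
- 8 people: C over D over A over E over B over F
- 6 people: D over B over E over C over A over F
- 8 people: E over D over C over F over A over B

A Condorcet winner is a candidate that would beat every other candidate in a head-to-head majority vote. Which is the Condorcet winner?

D

D vs A: 41–14
D vs B: 41–14
D vs C: 33–22
D vs E: 39–16
D vs F: 35–20
D beats every other candidate.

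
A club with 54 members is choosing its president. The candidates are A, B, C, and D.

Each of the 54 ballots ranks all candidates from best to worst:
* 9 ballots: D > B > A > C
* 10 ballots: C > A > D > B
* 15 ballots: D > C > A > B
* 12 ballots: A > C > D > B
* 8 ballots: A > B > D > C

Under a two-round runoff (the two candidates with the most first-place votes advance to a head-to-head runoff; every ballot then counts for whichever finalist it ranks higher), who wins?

A

Round 1 first-place votes: A 20, B 0, C 10, D 24. D and A advance.
Runoff: D is ranked above A on 24 ballots, A above D on 30.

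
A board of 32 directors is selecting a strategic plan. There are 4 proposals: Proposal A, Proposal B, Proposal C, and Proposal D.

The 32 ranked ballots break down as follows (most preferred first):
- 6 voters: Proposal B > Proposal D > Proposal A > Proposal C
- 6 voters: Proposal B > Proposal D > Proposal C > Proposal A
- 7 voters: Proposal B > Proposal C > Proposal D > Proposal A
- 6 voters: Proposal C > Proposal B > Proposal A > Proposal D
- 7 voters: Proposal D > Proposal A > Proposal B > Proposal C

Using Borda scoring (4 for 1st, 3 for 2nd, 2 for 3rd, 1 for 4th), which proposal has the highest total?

Proposal A: 6×2 + 6×1 + 7×1 + 6×2 + 7×3 = 58
Proposal B: 6×4 + 6×4 + 7×4 + 6×3 + 7×2 = 108
Proposal C: 6×1 + 6×2 + 7×3 + 6×4 + 7×1 = 70
Proposal D: 6×3 + 6×3 + 7×2 + 6×1 + 7×4 = 84

Proposal B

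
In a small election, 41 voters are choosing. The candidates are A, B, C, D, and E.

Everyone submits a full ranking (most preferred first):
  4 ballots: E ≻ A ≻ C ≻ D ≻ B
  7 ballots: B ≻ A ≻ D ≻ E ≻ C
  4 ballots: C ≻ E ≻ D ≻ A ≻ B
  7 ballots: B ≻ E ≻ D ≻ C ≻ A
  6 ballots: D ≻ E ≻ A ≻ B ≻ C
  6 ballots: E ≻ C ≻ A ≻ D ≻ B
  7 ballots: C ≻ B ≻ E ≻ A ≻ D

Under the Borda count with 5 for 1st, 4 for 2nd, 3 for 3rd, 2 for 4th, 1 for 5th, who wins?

A: 4×4 + 7×4 + 4×2 + 7×1 + 6×3 + 6×3 + 7×2 = 109
B: 4×1 + 7×5 + 4×1 + 7×5 + 6×2 + 6×1 + 7×4 = 124
C: 4×3 + 7×1 + 4×5 + 7×2 + 6×1 + 6×4 + 7×5 = 118
D: 4×2 + 7×3 + 4×3 + 7×3 + 6×5 + 6×2 + 7×1 = 111
E: 4×5 + 7×2 + 4×4 + 7×4 + 6×4 + 6×5 + 7×3 = 153

E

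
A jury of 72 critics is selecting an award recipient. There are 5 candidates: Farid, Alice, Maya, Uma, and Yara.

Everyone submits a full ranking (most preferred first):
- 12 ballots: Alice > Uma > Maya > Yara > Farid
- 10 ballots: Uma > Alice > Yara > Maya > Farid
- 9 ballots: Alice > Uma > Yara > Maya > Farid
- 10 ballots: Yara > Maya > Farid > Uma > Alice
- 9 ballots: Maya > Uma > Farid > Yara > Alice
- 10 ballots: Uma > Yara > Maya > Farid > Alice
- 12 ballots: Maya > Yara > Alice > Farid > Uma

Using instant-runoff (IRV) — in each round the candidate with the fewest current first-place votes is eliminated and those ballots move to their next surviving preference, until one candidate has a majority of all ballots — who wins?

Round 1: Farid 0, Alice 21, Maya 21, Uma 20, Yara 10. Farid eliminated.
Round 2: Alice 21, Maya 21, Uma 20, Yara 10. Yara eliminated.
Round 3: Alice 21, Maya 31, Uma 20. Uma eliminated.
Round 4: Alice 31, Maya 41. Maya has a majority (≥37).

Maya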